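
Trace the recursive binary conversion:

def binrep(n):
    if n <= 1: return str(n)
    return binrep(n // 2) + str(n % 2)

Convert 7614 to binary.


binrep(7614) = binrep(3807) + '0'
binrep(3807) = binrep(1903) + '1'
binrep(1903) = binrep(951) + '1'
binrep(951) = binrep(475) + '1'
binrep(475) = binrep(237) + '1'
binrep(237) = binrep(118) + '1'
binrep(118) = binrep(59) + '0'
binrep(59) = binrep(29) + '1'
binrep(29) = binrep(14) + '1'
binrep(14) = binrep(7) + '0'
binrep(7) = binrep(3) + '1'
binrep(3) = binrep(1) + '1'
binrep(1) = '1'  (base case)
Concatenating: '1' + '1' + '1' + '0' + '1' + '1' + '0' + '1' + '1' + '1' + '1' + '1' + '0' = '1110110111110'

1110110111110


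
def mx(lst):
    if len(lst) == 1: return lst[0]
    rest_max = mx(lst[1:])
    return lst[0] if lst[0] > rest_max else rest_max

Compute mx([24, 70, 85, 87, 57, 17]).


mx([24, 70, 85, 87, 57, 17]): compare 24 with mx([70, 85, 87, 57, 17])
mx([70, 85, 87, 57, 17]): compare 70 with mx([85, 87, 57, 17])
mx([85, 87, 57, 17]): compare 85 with mx([87, 57, 17])
mx([87, 57, 17]): compare 87 with mx([57, 17])
mx([57, 17]): compare 57 with mx([17])
mx([17]) = 17  (base case)
Compare 57 with 17 -> 57
Compare 87 with 57 -> 87
Compare 85 with 87 -> 87
Compare 70 with 87 -> 87
Compare 24 with 87 -> 87

87


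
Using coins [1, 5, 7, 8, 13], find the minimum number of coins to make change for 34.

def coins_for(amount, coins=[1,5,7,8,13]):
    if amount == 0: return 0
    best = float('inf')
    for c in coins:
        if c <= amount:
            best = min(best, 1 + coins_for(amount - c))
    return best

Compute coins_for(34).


Building up with DP:
coins_for(0) = 0
coins_for(1) = min(1+coins_for(0)=1+0=1) = 1
coins_for(2) = min(1+coins_for(1)=1+1=2) = 2
coins_for(3) = min(1+coins_for(2)=1+2=3) = 3
coins_for(4) = min(1+coins_for(3)=1+3=4) = 4
coins_for(5) = min(1+coins_for(4)=1+4=5, 1+coins_for(0)=1+0=1) = 1
coins_for(6) = min(1+coins_for(5)=1+1=2, 1+coins_for(1)=1+1=2) = 2
coins_for(7) = min(1+coins_for(6)=1+2=3, 1+coins_for(2)=1+2=3, 1+coins_for(0)=1+0=1) = 1
coins_for(8) = min(1+coins_for(7)=1+1=2, 1+coins_for(3)=1+3=4, 1+coins_for(1)=1+1=2, 1+coins_for(0)=1+0=1) = 1
coins_for(9) = min(1+coins_for(8)=1+1=2, 1+coins_for(4)=1+4=5, 1+coins_for(2)=1+2=3, 1+coins_for(1)=1+1=2) = 2
coins_for(10) = min(1+coins_for(9)=1+2=3, 1+coins_for(5)=1+1=2, 1+coins_for(3)=1+3=4, 1+coins_for(2)=1+2=3) = 2
coins_for(11) = min(1+coins_for(10)=1+2=3, 1+coins_for(6)=1+2=3, 1+coins_for(4)=1+4=5, 1+coins_for(3)=1+3=4) = 3
coins_for(12) = min(1+coins_for(11)=1+3=4, 1+coins_for(7)=1+1=2, 1+coins_for(5)=1+1=2, 1+coins_for(4)=1+4=5) = 2
coins_for(13) = min(1+coins_for(12)=1+2=3, 1+coins_for(8)=1+1=2, 1+coins_for(6)=1+2=3, 1+coins_for(5)=1+1=2, 1+coins_for(0)=1+0=1) = 1
coins_for(14) = min(1+coins_for(13)=1+1=2, 1+coins_for(9)=1+2=3, 1+coins_for(7)=1+1=2, 1+coins_for(6)=1+2=3, 1+coins_for(1)=1+1=2) = 2
coins_for(15) = min(1+coins_for(14)=1+2=3, 1+coins_for(10)=1+2=3, 1+coins_for(8)=1+1=2, 1+coins_for(7)=1+1=2, 1+coins_for(2)=1+2=3) = 2
coins_for(16) = min(1+coins_for(15)=1+2=3, 1+coins_for(11)=1+3=4, 1+coins_for(9)=1+2=3, 1+coins_for(8)=1+1=2, 1+coins_for(3)=1+3=4) = 2
coins_for(17) = min(1+coins_for(16)=1+2=3, 1+coins_for(12)=1+2=3, 1+coins_for(10)=1+2=3, 1+coins_for(9)=1+2=3, 1+coins_for(4)=1+4=5) = 3
coins_for(18) = min(1+coins_for(17)=1+3=4, 1+coins_for(13)=1+1=2, 1+coins_for(11)=1+3=4, 1+coins_for(10)=1+2=3, 1+coins_for(5)=1+1=2) = 2
coins_for(19) = min(1+coins_for(18)=1+2=3, 1+coins_for(14)=1+2=3, 1+coins_for(12)=1+2=3, 1+coins_for(11)=1+3=4, 1+coins_for(6)=1+2=3) = 3
coins_for(20) = min(1+coins_for(19)=1+3=4, 1+coins_for(15)=1+2=3, 1+coins_for(13)=1+1=2, 1+coins_for(12)=1+2=3, 1+coins_for(7)=1+1=2) = 2
coins_for(21) = min(1+coins_for(20)=1+2=3, 1+coins_for(16)=1+2=3, 1+coins_for(14)=1+2=3, 1+coins_for(13)=1+1=2, 1+coins_for(8)=1+1=2) = 2
coins_for(22) = min(1+coins_for(21)=1+2=3, 1+coins_for(17)=1+3=4, 1+coins_for(15)=1+2=3, 1+coins_for(14)=1+2=3, 1+coins_for(9)=1+2=3) = 3
coins_for(23) = min(1+coins_for(22)=1+3=4, 1+coins_for(18)=1+2=3, 1+coins_for(16)=1+2=3, 1+coins_for(15)=1+2=3, 1+coins_for(10)=1+2=3) = 3
coins_for(24) = min(1+coins_for(23)=1+3=4, 1+coins_for(19)=1+3=4, 1+coins_for(17)=1+3=4, 1+coins_for(16)=1+2=3, 1+coins_for(11)=1+3=4) = 3
coins_for(25) = min(1+coins_for(24)=1+3=4, 1+coins_for(20)=1+2=3, 1+coins_for(18)=1+2=3, 1+coins_for(17)=1+3=4, 1+coins_for(12)=1+2=3) = 3
coins_for(26) = min(1+coins_for(25)=1+3=4, 1+coins_for(21)=1+2=3, 1+coins_for(19)=1+3=4, 1+coins_for(18)=1+2=3, 1+coins_for(13)=1+1=2) = 2
coins_for(27) = min(1+coins_for(26)=1+2=3, 1+coins_for(22)=1+3=4, 1+coins_for(20)=1+2=3, 1+coins_for(19)=1+3=4, 1+coins_for(14)=1+2=3) = 3
coins_for(28) = min(1+coins_for(27)=1+3=4, 1+coins_for(23)=1+3=4, 1+coins_for(21)=1+2=3, 1+coins_for(20)=1+2=3, 1+coins_for(15)=1+2=3) = 3
coins_for(29) = min(1+coins_for(28)=1+3=4, 1+coins_for(24)=1+3=4, 1+coins_for(22)=1+3=4, 1+coins_for(21)=1+2=3, 1+coins_for(16)=1+2=3) = 3
coins_for(30) = min(1+coins_for(29)=1+3=4, 1+coins_for(25)=1+3=4, 1+coins_for(23)=1+3=4, 1+coins_for(22)=1+3=4, 1+coins_for(17)=1+3=4) = 4
coins_for(31) = min(1+coins_for(30)=1+4=5, 1+coins_for(26)=1+2=3, 1+coins_for(24)=1+3=4, 1+coins_for(23)=1+3=4, 1+coins_for(18)=1+2=3) = 3
coins_for(32) = min(1+coins_for(31)=1+3=4, 1+coins_for(27)=1+3=4, 1+coins_for(25)=1+3=4, 1+coins_for(24)=1+3=4, 1+coins_for(19)=1+3=4) = 4
coins_for(33) = min(1+coins_for(32)=1+4=5, 1+coins_for(28)=1+3=4, 1+coins_for(26)=1+2=3, 1+coins_for(25)=1+3=4, 1+coins_for(20)=1+2=3) = 3
coins_for(34) = min(1+coins_for(33)=1+3=4, 1+coins_for(29)=1+3=4, 1+coins_for(27)=1+3=4, 1+coins_for(26)=1+2=3, 1+coins_for(21)=1+2=3) = 3

3


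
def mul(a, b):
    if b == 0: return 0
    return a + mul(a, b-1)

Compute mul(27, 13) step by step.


mul(27, 13) = 27 + mul(27, 12)
mul(27, 12) = 27 + mul(27, 11)
mul(27, 11) = 27 + mul(27, 10)
mul(27, 10) = 27 + mul(27, 9)
mul(27, 9) = 27 + mul(27, 8)
mul(27, 8) = 27 + mul(27, 7)
mul(27, 7) = 27 + mul(27, 6)
mul(27, 6) = 27 + mul(27, 5)
mul(27, 5) = 27 + mul(27, 4)
mul(27, 4) = 27 + mul(27, 3)
mul(27, 3) = 27 + mul(27, 2)
mul(27, 2) = 27 + mul(27, 1)
mul(27, 1) = 27 + mul(27, 0)
mul(27, 0) = 0  (base case)
Total: 27 + 27 + 27 + 27 + 27 + 27 + 27 + 27 + 27 + 27 + 27 + 27 + 27 + 0 = 351

351


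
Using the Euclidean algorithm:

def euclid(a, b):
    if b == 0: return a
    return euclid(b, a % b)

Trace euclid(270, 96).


euclid(270, 96) = euclid(96, 78)
euclid(96, 78) = euclid(78, 18)
euclid(78, 18) = euclid(18, 6)
euclid(18, 6) = euclid(6, 0)
euclid(6, 0) = 6  (base case)

6


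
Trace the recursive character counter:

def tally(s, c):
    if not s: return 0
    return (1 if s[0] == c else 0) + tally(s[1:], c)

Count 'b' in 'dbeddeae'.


s[0]='d' != 'b' -> 0
s[0]='b' == 'b' -> 1
s[0]='e' != 'b' -> 0
s[0]='d' != 'b' -> 0
s[0]='d' != 'b' -> 0
s[0]='e' != 'b' -> 0
s[0]='a' != 'b' -> 0
s[0]='e' != 'b' -> 0
Sum: 0 + 1 + 0 + 0 + 0 + 0 + 0 + 0 = 1

1


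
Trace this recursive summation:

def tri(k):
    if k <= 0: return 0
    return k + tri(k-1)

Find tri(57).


tri(57)
= 57 + 56 + 55 + 54 + 53 + 52 + 51 + 50 + 49 + 48 + 47 + 46 + 45 + 44 + 43 + 42 + 41 + 40 + 39 + 38 + 37 + 36 + 35 + 34 + 33 + 32 + 31 + 30 + 29 + 28 + 27 + 26 + 25 + 24 + 23 + 22 + 21 + 20 + 19 + 18 + 17 + 16 + 15 + 14 + 13 + 12 + 11 + 10 + 9 + 8 + 7 + 6 + 5 + 4 + 3 + 2 + 1 + tri(0)
= 57 + 56 + 55 + 54 + 53 + 52 + 51 + 50 + 49 + 48 + 47 + 46 + 45 + 44 + 43 + 42 + 41 + 40 + 39 + 38 + 37 + 36 + 35 + 34 + 33 + 32 + 31 + 30 + 29 + 28 + 27 + 26 + 25 + 24 + 23 + 22 + 21 + 20 + 19 + 18 + 17 + 16 + 15 + 14 + 13 + 12 + 11 + 10 + 9 + 8 + 7 + 6 + 5 + 4 + 3 + 2 + 1 + 0
= 1653

1653


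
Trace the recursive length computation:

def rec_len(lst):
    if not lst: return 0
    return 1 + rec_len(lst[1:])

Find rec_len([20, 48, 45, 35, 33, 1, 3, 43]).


rec_len([20, 48, 45, 35, 33, 1, 3, 43]) = 1 + rec_len([48, 45, 35, 33, 1, 3, 43])
rec_len([48, 45, 35, 33, 1, 3, 43]) = 1 + rec_len([45, 35, 33, 1, 3, 43])
rec_len([45, 35, 33, 1, 3, 43]) = 1 + rec_len([35, 33, 1, 3, 43])
rec_len([35, 33, 1, 3, 43]) = 1 + rec_len([33, 1, 3, 43])
rec_len([33, 1, 3, 43]) = 1 + rec_len([1, 3, 43])
rec_len([1, 3, 43]) = 1 + rec_len([3, 43])
rec_len([3, 43]) = 1 + rec_len([43])
rec_len([43]) = 1 + rec_len([])
rec_len([]) = 0  (base case)
Unwinding: 1 + 1 + 1 + 1 + 1 + 1 + 1 + 1 + 0 = 8

8


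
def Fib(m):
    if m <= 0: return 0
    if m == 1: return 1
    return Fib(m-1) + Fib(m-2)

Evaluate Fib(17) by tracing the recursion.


Computing Fib(17) bottom-up:
Fib(0) = 0
Fib(1) = 1
Fib(2) = Fib(1) + Fib(0) = 1 + 0 = 1
Fib(3) = Fib(2) + Fib(1) = 1 + 1 = 2
Fib(4) = Fib(3) + Fib(2) = 2 + 1 = 3
Fib(5) = Fib(4) + Fib(3) = 3 + 2 = 5
Fib(6) = Fib(5) + Fib(4) = 5 + 3 = 8
Fib(7) = Fib(6) + Fib(5) = 8 + 5 = 13
Fib(8) = Fib(7) + Fib(6) = 13 + 8 = 21
Fib(9) = Fib(8) + Fib(7) = 21 + 13 = 34
Fib(10) = Fib(9) + Fib(8) = 34 + 21 = 55
Fib(11) = Fib(10) + Fib(9) = 55 + 34 = 89
Fib(12) = Fib(11) + Fib(10) = 89 + 55 = 144
Fib(13) = Fib(12) + Fib(11) = 144 + 89 = 233
Fib(14) = Fib(13) + Fib(12) = 233 + 144 = 377
Fib(15) = Fib(14) + Fib(13) = 377 + 233 = 610
Fib(16) = Fib(15) + Fib(14) = 610 + 377 = 987
Fib(17) = Fib(16) + Fib(15) = 987 + 610 = 1597

1597


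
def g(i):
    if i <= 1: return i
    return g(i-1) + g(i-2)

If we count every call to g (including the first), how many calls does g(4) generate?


Let C(n) = total calls for g(n)
C(0) = 1, C(1) = 1
C(2) = 1 + C(1) + C(0) = 1 + 1 + 1 = 3
C(3) = 1 + C(2) + C(1) = 1 + 3 + 1 = 5
C(4) = 1 + C(3) + C(2) = 1 + 5 + 3 = 9

9


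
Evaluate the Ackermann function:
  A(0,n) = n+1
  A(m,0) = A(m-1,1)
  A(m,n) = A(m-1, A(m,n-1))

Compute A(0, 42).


A(0, 42) = 43
Result: A(0, 42) = 43

43


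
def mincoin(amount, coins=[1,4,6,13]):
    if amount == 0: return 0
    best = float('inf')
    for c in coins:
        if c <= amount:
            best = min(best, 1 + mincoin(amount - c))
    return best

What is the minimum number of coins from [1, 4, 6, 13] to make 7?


Building up with DP:
mincoin(0) = 0
mincoin(1) = min(1+mincoin(0)=1+0=1) = 1
mincoin(2) = min(1+mincoin(1)=1+1=2) = 2
mincoin(3) = min(1+mincoin(2)=1+2=3) = 3
mincoin(4) = min(1+mincoin(3)=1+3=4, 1+mincoin(0)=1+0=1) = 1
mincoin(5) = min(1+mincoin(4)=1+1=2, 1+mincoin(1)=1+1=2) = 2
mincoin(6) = min(1+mincoin(5)=1+2=3, 1+mincoin(2)=1+2=3, 1+mincoin(0)=1+0=1) = 1
mincoin(7) = min(1+mincoin(6)=1+1=2, 1+mincoin(3)=1+3=4, 1+mincoin(1)=1+1=2) = 2

2


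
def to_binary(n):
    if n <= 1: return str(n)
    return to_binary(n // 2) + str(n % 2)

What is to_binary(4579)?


to_binary(4579) = to_binary(2289) + '1'
to_binary(2289) = to_binary(1144) + '1'
to_binary(1144) = to_binary(572) + '0'
to_binary(572) = to_binary(286) + '0'
to_binary(286) = to_binary(143) + '0'
to_binary(143) = to_binary(71) + '1'
to_binary(71) = to_binary(35) + '1'
to_binary(35) = to_binary(17) + '1'
to_binary(17) = to_binary(8) + '1'
to_binary(8) = to_binary(4) + '0'
to_binary(4) = to_binary(2) + '0'
to_binary(2) = to_binary(1) + '0'
to_binary(1) = '1'  (base case)
Concatenating: '1' + '0' + '0' + '0' + '1' + '1' + '1' + '1' + '0' + '0' + '0' + '1' + '1' = '1000111100011'

1000111100011


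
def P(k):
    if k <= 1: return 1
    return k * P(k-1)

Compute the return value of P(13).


P(13)
= 13 * P(12)
= 13 * 12 * P(11)
= 13 * 12 * 11 * P(10)
= 13 * 12 * 11 * 10 * P(9)
= 13 * 12 * 11 * 10 * 9 * P(8)
= 13 * 12 * 11 * 10 * 9 * 8 * P(7)
= 13 * 12 * 11 * 10 * 9 * 8 * 7 * P(6)
= 13 * 12 * 11 * 10 * 9 * 8 * 7 * 6 * P(5)
= 13 * 12 * 11 * 10 * 9 * 8 * 7 * 6 * 5 * P(4)
= 13 * 12 * 11 * 10 * 9 * 8 * 7 * 6 * 5 * 4 * P(3)
= 13 * 12 * 11 * 10 * 9 * 8 * 7 * 6 * 5 * 4 * 3 * P(2)
= 13 * 12 * 11 * 10 * 9 * 8 * 7 * 6 * 5 * 4 * 3 * 2 * P(1)
= 13 * 12 * 11 * 10 * 9 * 8 * 7 * 6 * 5 * 4 * 3 * 2 * 1
= 6227020800

6227020800


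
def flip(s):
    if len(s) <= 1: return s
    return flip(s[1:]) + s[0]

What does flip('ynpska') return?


flip('ynpska') = flip('npska') + 'y'
flip('npska') = flip('pska') + 'n'
flip('pska') = flip('ska') + 'p'
flip('ska') = flip('ka') + 's'
flip('ka') = flip('a') + 'k'
flip('a') = 'a'  (base case)
Concatenating: 'a' + 'k' + 's' + 'p' + 'n' + 'y' = 'akspny'

akspny


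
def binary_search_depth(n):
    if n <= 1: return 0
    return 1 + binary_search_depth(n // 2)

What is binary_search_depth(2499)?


2499 / 2 = 1249
1249 / 2 = 624
624 / 2 = 312
312 / 2 = 156
156 / 2 = 78
78 / 2 = 39
39 / 2 = 19
19 / 2 = 9
9 / 2 = 4
4 / 2 = 2
2 / 2 = 1
Reached 1 after 11 halvings

11


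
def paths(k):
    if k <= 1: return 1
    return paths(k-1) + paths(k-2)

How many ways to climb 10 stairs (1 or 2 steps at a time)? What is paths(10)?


Building up from base cases:
paths(0) = 1
paths(1) = 1
paths(2) = paths(1) + paths(0) = 1 + 1 = 2
paths(3) = paths(2) + paths(1) = 2 + 1 = 3
paths(4) = paths(3) + paths(2) = 3 + 2 = 5
paths(5) = paths(4) + paths(3) = 5 + 3 = 8
paths(6) = paths(5) + paths(4) = 8 + 5 = 13
paths(7) = paths(6) + paths(5) = 13 + 8 = 21
paths(8) = paths(7) + paths(6) = 21 + 13 = 34
paths(9) = paths(8) + paths(7) = 34 + 21 = 55
paths(10) = paths(9) + paths(8) = 55 + 34 = 89

89


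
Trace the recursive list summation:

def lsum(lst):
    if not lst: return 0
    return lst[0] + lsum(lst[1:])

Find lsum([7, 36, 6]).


lsum([7, 36, 6]) = 7 + lsum([36, 6])
lsum([36, 6]) = 36 + lsum([6])
lsum([6]) = 6 + lsum([])
lsum([]) = 0  (base case)
Total: 7 + 36 + 6 + 0 = 49

49


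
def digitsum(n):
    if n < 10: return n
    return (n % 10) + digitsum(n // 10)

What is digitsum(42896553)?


digitsum(42896553) = 3 + digitsum(4289655)
digitsum(4289655) = 5 + digitsum(428965)
digitsum(428965) = 5 + digitsum(42896)
digitsum(42896) = 6 + digitsum(4289)
digitsum(4289) = 9 + digitsum(428)
digitsum(428) = 8 + digitsum(42)
digitsum(42) = 2 + digitsum(4)
digitsum(4) = 4  (base case)
Total: 3 + 5 + 5 + 6 + 9 + 8 + 2 + 4 = 42

42


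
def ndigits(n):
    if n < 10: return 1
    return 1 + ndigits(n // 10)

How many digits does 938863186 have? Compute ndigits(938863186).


ndigits(938863186) = 1 + ndigits(93886318)
ndigits(93886318) = 1 + ndigits(9388631)
ndigits(9388631) = 1 + ndigits(938863)
ndigits(938863) = 1 + ndigits(93886)
ndigits(93886) = 1 + ndigits(9388)
ndigits(9388) = 1 + ndigits(938)
ndigits(938) = 1 + ndigits(93)
ndigits(93) = 1 + ndigits(9)
ndigits(9) = 1  (base case: 9 < 10)
Unwinding: 1 + 1 + 1 + 1 + 1 + 1 + 1 + 1 + 1 = 9

9


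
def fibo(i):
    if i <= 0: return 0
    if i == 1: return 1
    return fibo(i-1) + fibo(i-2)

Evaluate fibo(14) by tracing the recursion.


Computing fibo(14) bottom-up:
fibo(0) = 0
fibo(1) = 1
fibo(2) = fibo(1) + fibo(0) = 1 + 0 = 1
fibo(3) = fibo(2) + fibo(1) = 1 + 1 = 2
fibo(4) = fibo(3) + fibo(2) = 2 + 1 = 3
fibo(5) = fibo(4) + fibo(3) = 3 + 2 = 5
fibo(6) = fibo(5) + fibo(4) = 5 + 3 = 8
fibo(7) = fibo(6) + fibo(5) = 8 + 5 = 13
fibo(8) = fibo(7) + fibo(6) = 13 + 8 = 21
fibo(9) = fibo(8) + fibo(7) = 21 + 13 = 34
fibo(10) = fibo(9) + fibo(8) = 34 + 21 = 55
fibo(11) = fibo(10) + fibo(9) = 55 + 34 = 89
fibo(12) = fibo(11) + fibo(10) = 89 + 55 = 144
fibo(13) = fibo(12) + fibo(11) = 144 + 89 = 233
fibo(14) = fibo(13) + fibo(12) = 233 + 144 = 377

377


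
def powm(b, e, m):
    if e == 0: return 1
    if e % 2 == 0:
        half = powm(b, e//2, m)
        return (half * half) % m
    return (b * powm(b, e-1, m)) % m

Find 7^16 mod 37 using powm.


powm(7, 16, 37): e is even, compute powm(7, 8, 37)
  powm(7, 8, 37): e is even, compute powm(7, 4, 37)
    powm(7, 4, 37): e is even, compute powm(7, 2, 37)
      powm(7, 2, 37): e is even, compute powm(7, 1, 37)
        powm(7, 1, 37): e is odd, compute powm(7, 0, 37)
          powm(7, 0, 37) = 1
        (7 * 1) % 37 = 7
      half=7, (7*7) % 37 = 12
    half=12, (12*12) % 37 = 33
  half=33, (33*33) % 37 = 16
half=16, (16*16) % 37 = 34

34


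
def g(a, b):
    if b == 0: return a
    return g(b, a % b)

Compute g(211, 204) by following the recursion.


g(211, 204) = g(204, 7)
g(204, 7) = g(7, 1)
g(7, 1) = g(1, 0)
g(1, 0) = 1  (base case)

1


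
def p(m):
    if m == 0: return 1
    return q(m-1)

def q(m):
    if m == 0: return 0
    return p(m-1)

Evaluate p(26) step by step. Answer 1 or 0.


p(26) = q(25)
q(25) = p(24)
p(24) = q(23)
q(23) = p(22)
p(22) = q(21)
q(21) = p(20)
p(20) = q(19)
q(19) = p(18)
p(18) = q(17)
q(17) = p(16)
p(16) = q(15)
q(15) = p(14)
p(14) = q(13)
q(13) = p(12)
p(12) = q(11)
q(11) = p(10)
p(10) = q(9)
q(9) = p(8)
p(8) = q(7)
q(7) = p(6)
p(6) = q(5)
q(5) = p(4)
p(4) = q(3)
q(3) = p(2)
p(2) = q(1)
q(1) = p(0)
p(0) = 1  (base case)
Result: 1

1


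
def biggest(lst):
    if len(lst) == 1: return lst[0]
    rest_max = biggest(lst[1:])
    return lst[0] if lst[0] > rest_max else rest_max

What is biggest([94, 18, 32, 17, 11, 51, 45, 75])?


biggest([94, 18, 32, 17, 11, 51, 45, 75]): compare 94 with biggest([18, 32, 17, 11, 51, 45, 75])
biggest([18, 32, 17, 11, 51, 45, 75]): compare 18 with biggest([32, 17, 11, 51, 45, 75])
biggest([32, 17, 11, 51, 45, 75]): compare 32 with biggest([17, 11, 51, 45, 75])
biggest([17, 11, 51, 45, 75]): compare 17 with biggest([11, 51, 45, 75])
biggest([11, 51, 45, 75]): compare 11 with biggest([51, 45, 75])
biggest([51, 45, 75]): compare 51 with biggest([45, 75])
biggest([45, 75]): compare 45 with biggest([75])
biggest([75]) = 75  (base case)
Compare 45 with 75 -> 75
Compare 51 with 75 -> 75
Compare 11 with 75 -> 75
Compare 17 with 75 -> 75
Compare 32 with 75 -> 75
Compare 18 with 75 -> 75
Compare 94 with 75 -> 94

94


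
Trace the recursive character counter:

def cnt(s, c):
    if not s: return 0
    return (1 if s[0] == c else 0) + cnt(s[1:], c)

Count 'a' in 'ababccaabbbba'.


s[0]='a' == 'a' -> 1
s[0]='b' != 'a' -> 0
s[0]='a' == 'a' -> 1
s[0]='b' != 'a' -> 0
s[0]='c' != 'a' -> 0
s[0]='c' != 'a' -> 0
s[0]='a' == 'a' -> 1
s[0]='a' == 'a' -> 1
s[0]='b' != 'a' -> 0
s[0]='b' != 'a' -> 0
s[0]='b' != 'a' -> 0
s[0]='b' != 'a' -> 0
s[0]='a' == 'a' -> 1
Sum: 1 + 0 + 1 + 0 + 0 + 0 + 1 + 1 + 0 + 0 + 0 + 0 + 1 = 5

5


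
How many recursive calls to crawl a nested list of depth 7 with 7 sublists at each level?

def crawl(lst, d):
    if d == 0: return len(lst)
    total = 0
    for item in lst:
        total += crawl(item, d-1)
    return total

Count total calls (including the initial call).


At depth 0 (root): 1 call
At depth 1: each of 1 parents calls crawl on 7 children = 7 calls
At depth 2: each of 7 parents calls crawl on 7 children = 49 calls
At depth 3: each of 49 parents calls crawl on 7 children = 343 calls
At depth 4: each of 343 parents calls crawl on 7 children = 2401 calls
At depth 5: each of 2401 parents calls crawl on 7 children = 16807 calls
At depth 6: each of 16807 parents calls crawl on 7 children = 117649 calls
At depth 7: each of 117649 parents calls crawl on 7 children = 823543 calls
Total: 1 + 7 + 49 + 343 + 2401 + 16807 + 117649 + 823543 = 960800

960800


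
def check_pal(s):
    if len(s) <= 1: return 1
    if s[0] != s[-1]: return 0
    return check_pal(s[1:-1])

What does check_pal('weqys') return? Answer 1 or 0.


check_pal('weqys'): s[0]='w' != s[-1]='s' -> return 0
Result: 0 (not a palindrome)

0


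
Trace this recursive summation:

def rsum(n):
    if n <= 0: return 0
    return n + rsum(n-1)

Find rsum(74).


rsum(74)
= 74 + 73 + 72 + 71 + 70 + 69 + 68 + 67 + 66 + 65 + 64 + 63 + 62 + 61 + 60 + 59 + 58 + 57 + 56 + 55 + 54 + 53 + 52 + 51 + 50 + 49 + 48 + 47 + 46 + 45 + 44 + 43 + 42 + 41 + 40 + 39 + 38 + 37 + 36 + 35 + 34 + 33 + 32 + 31 + 30 + 29 + 28 + 27 + 26 + 25 + 24 + 23 + 22 + 21 + 20 + 19 + 18 + 17 + 16 + 15 + 14 + 13 + 12 + 11 + 10 + 9 + 8 + 7 + 6 + 5 + 4 + 3 + 2 + 1 + rsum(0)
= 74 + 73 + 72 + 71 + 70 + 69 + 68 + 67 + 66 + 65 + 64 + 63 + 62 + 61 + 60 + 59 + 58 + 57 + 56 + 55 + 54 + 53 + 52 + 51 + 50 + 49 + 48 + 47 + 46 + 45 + 44 + 43 + 42 + 41 + 40 + 39 + 38 + 37 + 36 + 35 + 34 + 33 + 32 + 31 + 30 + 29 + 28 + 27 + 26 + 25 + 24 + 23 + 22 + 21 + 20 + 19 + 18 + 17 + 16 + 15 + 14 + 13 + 12 + 11 + 10 + 9 + 8 + 7 + 6 + 5 + 4 + 3 + 2 + 1 + 0
= 2775

2775


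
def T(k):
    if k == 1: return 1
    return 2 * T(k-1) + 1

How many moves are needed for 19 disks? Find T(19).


T(19) = 2 * T(18) + 1
T(18) = 2 * T(17) + 1
T(17) = 2 * T(16) + 1
T(16) = 2 * T(15) + 1
T(15) = 2 * T(14) + 1
T(14) = 2 * T(13) + 1
T(13) = 2 * T(12) + 1
T(12) = 2 * T(11) + 1
T(11) = 2 * T(10) + 1
T(10) = 2 * T(9) + 1
T(9) = 2 * T(8) + 1
T(8) = 2 * T(7) + 1
T(7) = 2 * T(6) + 1
T(6) = 2 * T(5) + 1
T(5) = 2 * T(4) + 1
T(4) = 2 * T(3) + 1
T(3) = 2 * T(2) + 1
T(2) = 2 * T(1) + 1
T(1) = 1  (base case)
T(2) = 2 * 1 + 1 = 3
T(3) = 2 * 3 + 1 = 7
T(4) = 2 * 7 + 1 = 15
T(5) = 2 * 15 + 1 = 31
T(6) = 2 * 31 + 1 = 63
T(7) = 2 * 63 + 1 = 127
T(8) = 2 * 127 + 1 = 255
T(9) = 2 * 255 + 1 = 511
T(10) = 2 * 511 + 1 = 1023
T(11) = 2 * 1023 + 1 = 2047
T(12) = 2 * 2047 + 1 = 4095
T(13) = 2 * 4095 + 1 = 8191
T(14) = 2 * 8191 + 1 = 16383
T(15) = 2 * 16383 + 1 = 32767
T(16) = 2 * 32767 + 1 = 65535
T(17) = 2 * 65535 + 1 = 131071
T(18) = 2 * 131071 + 1 = 262143
T(19) = 2 * 262143 + 1 = 524287

524287


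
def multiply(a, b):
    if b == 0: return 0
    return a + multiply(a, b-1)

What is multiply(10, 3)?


multiply(10, 3) = 10 + multiply(10, 2)
multiply(10, 2) = 10 + multiply(10, 1)
multiply(10, 1) = 10 + multiply(10, 0)
multiply(10, 0) = 0  (base case)
Total: 10 + 10 + 10 + 0 = 30

30


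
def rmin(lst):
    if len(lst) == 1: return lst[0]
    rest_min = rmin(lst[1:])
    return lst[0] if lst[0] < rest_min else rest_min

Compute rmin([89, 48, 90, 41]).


rmin([89, 48, 90, 41]): compare 89 with rmin([48, 90, 41])
rmin([48, 90, 41]): compare 48 with rmin([90, 41])
rmin([90, 41]): compare 90 with rmin([41])
rmin([41]) = 41  (base case)
Compare 90 with 41 -> 41
Compare 48 with 41 -> 41
Compare 89 with 41 -> 41

41


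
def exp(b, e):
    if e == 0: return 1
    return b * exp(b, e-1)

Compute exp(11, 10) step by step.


exp(11, 10)
= 11 * exp(11, 9)
= 11 * 11 * exp(11, 8)
= 11 * 11 * 11 * exp(11, 7)
= 11 * 11 * 11 * 11 * exp(11, 6)
= 11 * 11 * 11 * 11 * 11 * exp(11, 5)
= 11 * 11 * 11 * 11 * 11 * 11 * exp(11, 4)
= 11 * 11 * 11 * 11 * 11 * 11 * 11 * exp(11, 3)
= 11 * 11 * 11 * 11 * 11 * 11 * 11 * 11 * exp(11, 2)
= 11 * 11 * 11 * 11 * 11 * 11 * 11 * 11 * 11 * exp(11, 1)
= 11 * 11 * 11 * 11 * 11 * 11 * 11 * 11 * 11 * 11 * exp(11, 0)
= 11 * 11 * 11 * 11 * 11 * 11 * 11 * 11 * 11 * 11 * 1
= 25937424601

25937424601


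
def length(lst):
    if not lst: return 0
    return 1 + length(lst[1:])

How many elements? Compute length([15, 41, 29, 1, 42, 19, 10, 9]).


length([15, 41, 29, 1, 42, 19, 10, 9]) = 1 + length([41, 29, 1, 42, 19, 10, 9])
length([41, 29, 1, 42, 19, 10, 9]) = 1 + length([29, 1, 42, 19, 10, 9])
length([29, 1, 42, 19, 10, 9]) = 1 + length([1, 42, 19, 10, 9])
length([1, 42, 19, 10, 9]) = 1 + length([42, 19, 10, 9])
length([42, 19, 10, 9]) = 1 + length([19, 10, 9])
length([19, 10, 9]) = 1 + length([10, 9])
length([10, 9]) = 1 + length([9])
length([9]) = 1 + length([])
length([]) = 0  (base case)
Unwinding: 1 + 1 + 1 + 1 + 1 + 1 + 1 + 1 + 0 = 8

8


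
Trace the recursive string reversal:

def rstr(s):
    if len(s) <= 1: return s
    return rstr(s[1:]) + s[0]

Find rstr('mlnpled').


rstr('mlnpled') = rstr('lnpled') + 'm'
rstr('lnpled') = rstr('npled') + 'l'
rstr('npled') = rstr('pled') + 'n'
rstr('pled') = rstr('led') + 'p'
rstr('led') = rstr('ed') + 'l'
rstr('ed') = rstr('d') + 'e'
rstr('d') = 'd'  (base case)
Concatenating: 'd' + 'e' + 'l' + 'p' + 'n' + 'l' + 'm' = 'delpnlm'

delpnlm


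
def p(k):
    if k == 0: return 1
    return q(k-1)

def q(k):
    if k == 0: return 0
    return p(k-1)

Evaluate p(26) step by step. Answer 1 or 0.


p(26) = q(25)
q(25) = p(24)
p(24) = q(23)
q(23) = p(22)
p(22) = q(21)
q(21) = p(20)
p(20) = q(19)
q(19) = p(18)
p(18) = q(17)
q(17) = p(16)
p(16) = q(15)
q(15) = p(14)
p(14) = q(13)
q(13) = p(12)
p(12) = q(11)
q(11) = p(10)
p(10) = q(9)
q(9) = p(8)
p(8) = q(7)
q(7) = p(6)
p(6) = q(5)
q(5) = p(4)
p(4) = q(3)
q(3) = p(2)
p(2) = q(1)
q(1) = p(0)
p(0) = 1  (base case)
Result: 1

1


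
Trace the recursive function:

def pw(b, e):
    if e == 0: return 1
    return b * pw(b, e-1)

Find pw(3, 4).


pw(3, 4)
= 3 * pw(3, 3)
= 3 * 3 * pw(3, 2)
= 3 * 3 * 3 * pw(3, 1)
= 3 * 3 * 3 * 3 * pw(3, 0)
= 3 * 3 * 3 * 3 * 1
= 81

81


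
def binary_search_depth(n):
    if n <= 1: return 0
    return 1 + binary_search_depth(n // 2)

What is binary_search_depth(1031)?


1031 / 2 = 515
515 / 2 = 257
257 / 2 = 128
128 / 2 = 64
64 / 2 = 32
32 / 2 = 16
16 / 2 = 8
8 / 2 = 4
4 / 2 = 2
2 / 2 = 1
Reached 1 after 10 halvings

10


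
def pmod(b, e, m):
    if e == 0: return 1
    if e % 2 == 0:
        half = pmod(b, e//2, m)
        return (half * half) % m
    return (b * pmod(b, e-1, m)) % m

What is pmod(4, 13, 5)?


pmod(4, 13, 5): e is odd, compute pmod(4, 12, 5)
  pmod(4, 12, 5): e is even, compute pmod(4, 6, 5)
    pmod(4, 6, 5): e is even, compute pmod(4, 3, 5)
      pmod(4, 3, 5): e is odd, compute pmod(4, 2, 5)
        pmod(4, 2, 5): e is even, compute pmod(4, 1, 5)
          pmod(4, 1, 5): e is odd, compute pmod(4, 0, 5)
          pmod(4, 0, 5) = 1
          (4 * 1) % 5 = 4
        half=4, (4*4) % 5 = 1
      (4 * 1) % 5 = 4
    half=4, (4*4) % 5 = 1
  half=1, (1*1) % 5 = 1
(4 * 1) % 5 = 4

4


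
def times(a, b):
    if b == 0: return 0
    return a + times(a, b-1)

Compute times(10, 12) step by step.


times(10, 12) = 10 + times(10, 11)
times(10, 11) = 10 + times(10, 10)
times(10, 10) = 10 + times(10, 9)
times(10, 9) = 10 + times(10, 8)
times(10, 8) = 10 + times(10, 7)
times(10, 7) = 10 + times(10, 6)
times(10, 6) = 10 + times(10, 5)
times(10, 5) = 10 + times(10, 4)
times(10, 4) = 10 + times(10, 3)
times(10, 3) = 10 + times(10, 2)
times(10, 2) = 10 + times(10, 1)
times(10, 1) = 10 + times(10, 0)
times(10, 0) = 0  (base case)
Total: 10 + 10 + 10 + 10 + 10 + 10 + 10 + 10 + 10 + 10 + 10 + 10 + 0 = 120

120


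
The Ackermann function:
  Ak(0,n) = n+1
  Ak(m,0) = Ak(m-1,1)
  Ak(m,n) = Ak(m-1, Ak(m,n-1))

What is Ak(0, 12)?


Ak(0, 12) = 13
Result: Ak(0, 12) = 13

13


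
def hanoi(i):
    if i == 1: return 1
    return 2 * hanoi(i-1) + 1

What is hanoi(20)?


hanoi(20) = 2 * hanoi(19) + 1
hanoi(19) = 2 * hanoi(18) + 1
hanoi(18) = 2 * hanoi(17) + 1
hanoi(17) = 2 * hanoi(16) + 1
hanoi(16) = 2 * hanoi(15) + 1
hanoi(15) = 2 * hanoi(14) + 1
hanoi(14) = 2 * hanoi(13) + 1
hanoi(13) = 2 * hanoi(12) + 1
hanoi(12) = 2 * hanoi(11) + 1
hanoi(11) = 2 * hanoi(10) + 1
hanoi(10) = 2 * hanoi(9) + 1
hanoi(9) = 2 * hanoi(8) + 1
hanoi(8) = 2 * hanoi(7) + 1
hanoi(7) = 2 * hanoi(6) + 1
hanoi(6) = 2 * hanoi(5) + 1
hanoi(5) = 2 * hanoi(4) + 1
hanoi(4) = 2 * hanoi(3) + 1
hanoi(3) = 2 * hanoi(2) + 1
hanoi(2) = 2 * hanoi(1) + 1
hanoi(1) = 1  (base case)
hanoi(2) = 2 * 1 + 1 = 3
hanoi(3) = 2 * 3 + 1 = 7
hanoi(4) = 2 * 7 + 1 = 15
hanoi(5) = 2 * 15 + 1 = 31
hanoi(6) = 2 * 31 + 1 = 63
hanoi(7) = 2 * 63 + 1 = 127
hanoi(8) = 2 * 127 + 1 = 255
hanoi(9) = 2 * 255 + 1 = 511
hanoi(10) = 2 * 511 + 1 = 1023
hanoi(11) = 2 * 1023 + 1 = 2047
hanoi(12) = 2 * 2047 + 1 = 4095
hanoi(13) = 2 * 4095 + 1 = 8191
hanoi(14) = 2 * 8191 + 1 = 16383
hanoi(15) = 2 * 16383 + 1 = 32767
hanoi(16) = 2 * 32767 + 1 = 65535
hanoi(17) = 2 * 65535 + 1 = 131071
hanoi(18) = 2 * 131071 + 1 = 262143
hanoi(19) = 2 * 262143 + 1 = 524287
hanoi(20) = 2 * 524287 + 1 = 1048575

1048575


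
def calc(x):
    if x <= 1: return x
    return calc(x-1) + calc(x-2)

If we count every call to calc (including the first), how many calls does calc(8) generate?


Let C(n) = total calls for calc(n)
C(0) = 1, C(1) = 1
C(2) = 1 + C(1) + C(0) = 1 + 1 + 1 = 3
C(3) = 1 + C(2) + C(1) = 1 + 3 + 1 = 5
C(4) = 1 + C(3) + C(2) = 1 + 5 + 3 = 9
C(5) = 1 + C(4) + C(3) = 1 + 9 + 5 = 15
C(6) = 1 + C(5) + C(4) = 1 + 15 + 9 = 25
C(7) = 1 + C(6) + C(5) = 1 + 25 + 15 = 41
C(8) = 1 + C(7) + C(6) = 1 + 41 + 25 = 67

67


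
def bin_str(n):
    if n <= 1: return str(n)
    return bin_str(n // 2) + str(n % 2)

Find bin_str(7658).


bin_str(7658) = bin_str(3829) + '0'
bin_str(3829) = bin_str(1914) + '1'
bin_str(1914) = bin_str(957) + '0'
bin_str(957) = bin_str(478) + '1'
bin_str(478) = bin_str(239) + '0'
bin_str(239) = bin_str(119) + '1'
bin_str(119) = bin_str(59) + '1'
bin_str(59) = bin_str(29) + '1'
bin_str(29) = bin_str(14) + '1'
bin_str(14) = bin_str(7) + '0'
bin_str(7) = bin_str(3) + '1'
bin_str(3) = bin_str(1) + '1'
bin_str(1) = '1'  (base case)
Concatenating: '1' + '1' + '1' + '0' + '1' + '1' + '1' + '1' + '0' + '1' + '0' + '1' + '0' = '1110111101010'

1110111101010


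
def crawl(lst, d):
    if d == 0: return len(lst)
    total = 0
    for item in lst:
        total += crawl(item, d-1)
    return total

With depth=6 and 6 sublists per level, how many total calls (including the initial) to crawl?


At depth 0 (root): 1 call
At depth 1: each of 1 parents calls crawl on 6 children = 6 calls
At depth 2: each of 6 parents calls crawl on 6 children = 36 calls
At depth 3: each of 36 parents calls crawl on 6 children = 216 calls
At depth 4: each of 216 parents calls crawl on 6 children = 1296 calls
At depth 5: each of 1296 parents calls crawl on 6 children = 7776 calls
At depth 6: each of 7776 parents calls crawl on 6 children = 46656 calls
Total: 1 + 6 + 36 + 216 + 1296 + 7776 + 46656 = 55987

55987


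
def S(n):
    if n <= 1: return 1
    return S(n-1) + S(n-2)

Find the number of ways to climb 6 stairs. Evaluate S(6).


Building up from base cases:
S(0) = 1
S(1) = 1
S(2) = S(1) + S(0) = 1 + 1 = 2
S(3) = S(2) + S(1) = 2 + 1 = 3
S(4) = S(3) + S(2) = 3 + 2 = 5
S(5) = S(4) + S(3) = 5 + 3 = 8
S(6) = S(5) + S(4) = 8 + 5 = 13

13


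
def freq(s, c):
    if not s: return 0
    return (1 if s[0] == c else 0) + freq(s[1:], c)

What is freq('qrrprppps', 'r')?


s[0]='q' != 'r' -> 0
s[0]='r' == 'r' -> 1
s[0]='r' == 'r' -> 1
s[0]='p' != 'r' -> 0
s[0]='r' == 'r' -> 1
s[0]='p' != 'r' -> 0
s[0]='p' != 'r' -> 0
s[0]='p' != 'r' -> 0
s[0]='s' != 'r' -> 0
Sum: 0 + 1 + 1 + 0 + 1 + 0 + 0 + 0 + 0 = 3

3


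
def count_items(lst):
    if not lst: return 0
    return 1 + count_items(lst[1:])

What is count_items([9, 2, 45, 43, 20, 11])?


count_items([9, 2, 45, 43, 20, 11]) = 1 + count_items([2, 45, 43, 20, 11])
count_items([2, 45, 43, 20, 11]) = 1 + count_items([45, 43, 20, 11])
count_items([45, 43, 20, 11]) = 1 + count_items([43, 20, 11])
count_items([43, 20, 11]) = 1 + count_items([20, 11])
count_items([20, 11]) = 1 + count_items([11])
count_items([11]) = 1 + count_items([])
count_items([]) = 0  (base case)
Unwinding: 1 + 1 + 1 + 1 + 1 + 1 + 0 = 6

6


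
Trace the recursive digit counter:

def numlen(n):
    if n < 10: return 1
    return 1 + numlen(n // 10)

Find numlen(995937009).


numlen(995937009) = 1 + numlen(99593700)
numlen(99593700) = 1 + numlen(9959370)
numlen(9959370) = 1 + numlen(995937)
numlen(995937) = 1 + numlen(99593)
numlen(99593) = 1 + numlen(9959)
numlen(9959) = 1 + numlen(995)
numlen(995) = 1 + numlen(99)
numlen(99) = 1 + numlen(9)
numlen(9) = 1  (base case: 9 < 10)
Unwinding: 1 + 1 + 1 + 1 + 1 + 1 + 1 + 1 + 1 = 9

9


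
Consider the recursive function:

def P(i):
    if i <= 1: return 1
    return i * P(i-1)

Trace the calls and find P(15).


P(15)
= 15 * P(14)
= 15 * 14 * P(13)
= 15 * 14 * 13 * P(12)
= 15 * 14 * 13 * 12 * P(11)
= 15 * 14 * 13 * 12 * 11 * P(10)
= 15 * 14 * 13 * 12 * 11 * 10 * P(9)
= 15 * 14 * 13 * 12 * 11 * 10 * 9 * P(8)
= 15 * 14 * 13 * 12 * 11 * 10 * 9 * 8 * P(7)
= 15 * 14 * 13 * 12 * 11 * 10 * 9 * 8 * 7 * P(6)
= 15 * 14 * 13 * 12 * 11 * 10 * 9 * 8 * 7 * 6 * P(5)
= 15 * 14 * 13 * 12 * 11 * 10 * 9 * 8 * 7 * 6 * 5 * P(4)
= 15 * 14 * 13 * 12 * 11 * 10 * 9 * 8 * 7 * 6 * 5 * 4 * P(3)
= 15 * 14 * 13 * 12 * 11 * 10 * 9 * 8 * 7 * 6 * 5 * 4 * 3 * P(2)
= 15 * 14 * 13 * 12 * 11 * 10 * 9 * 8 * 7 * 6 * 5 * 4 * 3 * 2 * P(1)
= 15 * 14 * 13 * 12 * 11 * 10 * 9 * 8 * 7 * 6 * 5 * 4 * 3 * 2 * 1
= 1307674368000

1307674368000


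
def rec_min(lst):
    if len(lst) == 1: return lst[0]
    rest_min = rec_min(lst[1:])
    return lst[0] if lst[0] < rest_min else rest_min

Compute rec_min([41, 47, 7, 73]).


rec_min([41, 47, 7, 73]): compare 41 with rec_min([47, 7, 73])
rec_min([47, 7, 73]): compare 47 with rec_min([7, 73])
rec_min([7, 73]): compare 7 with rec_min([73])
rec_min([73]) = 73  (base case)
Compare 7 with 73 -> 7
Compare 47 with 7 -> 7
Compare 41 with 7 -> 7

7


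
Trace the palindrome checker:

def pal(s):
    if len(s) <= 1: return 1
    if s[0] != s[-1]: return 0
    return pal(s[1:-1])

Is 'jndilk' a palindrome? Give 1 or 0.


pal('jndilk'): s[0]='j' != s[-1]='k' -> return 0
Result: 0 (not a palindrome)

0


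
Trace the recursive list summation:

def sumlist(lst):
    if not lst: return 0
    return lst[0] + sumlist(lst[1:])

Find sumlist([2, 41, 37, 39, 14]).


sumlist([2, 41, 37, 39, 14]) = 2 + sumlist([41, 37, 39, 14])
sumlist([41, 37, 39, 14]) = 41 + sumlist([37, 39, 14])
sumlist([37, 39, 14]) = 37 + sumlist([39, 14])
sumlist([39, 14]) = 39 + sumlist([14])
sumlist([14]) = 14 + sumlist([])
sumlist([]) = 0  (base case)
Total: 2 + 41 + 37 + 39 + 14 + 0 = 133

133


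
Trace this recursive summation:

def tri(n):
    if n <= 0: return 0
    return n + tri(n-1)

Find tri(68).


tri(68)
= 68 + 67 + 66 + 65 + 64 + 63 + 62 + 61 + 60 + 59 + 58 + 57 + 56 + 55 + 54 + 53 + 52 + 51 + 50 + 49 + 48 + 47 + 46 + 45 + 44 + 43 + 42 + 41 + 40 + 39 + 38 + 37 + 36 + 35 + 34 + 33 + 32 + 31 + 30 + 29 + 28 + 27 + 26 + 25 + 24 + 23 + 22 + 21 + 20 + 19 + 18 + 17 + 16 + 15 + 14 + 13 + 12 + 11 + 10 + 9 + 8 + 7 + 6 + 5 + 4 + 3 + 2 + 1 + tri(0)
= 68 + 67 + 66 + 65 + 64 + 63 + 62 + 61 + 60 + 59 + 58 + 57 + 56 + 55 + 54 + 53 + 52 + 51 + 50 + 49 + 48 + 47 + 46 + 45 + 44 + 43 + 42 + 41 + 40 + 39 + 38 + 37 + 36 + 35 + 34 + 33 + 32 + 31 + 30 + 29 + 28 + 27 + 26 + 25 + 24 + 23 + 22 + 21 + 20 + 19 + 18 + 17 + 16 + 15 + 14 + 13 + 12 + 11 + 10 + 9 + 8 + 7 + 6 + 5 + 4 + 3 + 2 + 1 + 0
= 2346

2346


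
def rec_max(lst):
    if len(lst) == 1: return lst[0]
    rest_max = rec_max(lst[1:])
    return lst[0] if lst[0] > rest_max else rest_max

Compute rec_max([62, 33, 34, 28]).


rec_max([62, 33, 34, 28]): compare 62 with rec_max([33, 34, 28])
rec_max([33, 34, 28]): compare 33 with rec_max([34, 28])
rec_max([34, 28]): compare 34 with rec_max([28])
rec_max([28]) = 28  (base case)
Compare 34 with 28 -> 34
Compare 33 with 34 -> 34
Compare 62 with 34 -> 62

62


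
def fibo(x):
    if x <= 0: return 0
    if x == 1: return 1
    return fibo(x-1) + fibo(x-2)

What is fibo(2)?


Computing fibo(2) bottom-up:
fibo(0) = 0
fibo(1) = 1
fibo(2) = fibo(1) + fibo(0) = 1 + 0 = 1

1


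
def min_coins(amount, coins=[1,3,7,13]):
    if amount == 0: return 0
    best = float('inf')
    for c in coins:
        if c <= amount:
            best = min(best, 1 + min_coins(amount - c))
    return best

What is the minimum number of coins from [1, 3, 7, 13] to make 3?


Building up with DP:
min_coins(0) = 0
min_coins(1) = min(1+min_coins(0)=1+0=1) = 1
min_coins(2) = min(1+min_coins(1)=1+1=2) = 2
min_coins(3) = min(1+min_coins(2)=1+2=3, 1+min_coins(0)=1+0=1) = 1

1


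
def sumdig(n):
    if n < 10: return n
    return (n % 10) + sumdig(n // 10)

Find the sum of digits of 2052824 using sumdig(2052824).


sumdig(2052824) = 4 + sumdig(205282)
sumdig(205282) = 2 + sumdig(20528)
sumdig(20528) = 8 + sumdig(2052)
sumdig(2052) = 2 + sumdig(205)
sumdig(205) = 5 + sumdig(20)
sumdig(20) = 0 + sumdig(2)
sumdig(2) = 2  (base case)
Total: 4 + 2 + 8 + 2 + 5 + 0 + 2 = 23

23


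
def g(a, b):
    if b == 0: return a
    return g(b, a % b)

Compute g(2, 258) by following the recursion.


g(2, 258) = g(258, 2)
g(258, 2) = g(2, 0)
g(2, 0) = 2  (base case)

2


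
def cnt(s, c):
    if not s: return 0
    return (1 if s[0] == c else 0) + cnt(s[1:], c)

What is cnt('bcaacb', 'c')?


s[0]='b' != 'c' -> 0
s[0]='c' == 'c' -> 1
s[0]='a' != 'c' -> 0
s[0]='a' != 'c' -> 0
s[0]='c' == 'c' -> 1
s[0]='b' != 'c' -> 0
Sum: 0 + 1 + 0 + 0 + 1 + 0 = 2

2


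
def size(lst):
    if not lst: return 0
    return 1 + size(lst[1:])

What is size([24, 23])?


size([24, 23]) = 1 + size([23])
size([23]) = 1 + size([])
size([]) = 0  (base case)
Unwinding: 1 + 1 + 0 = 2

2


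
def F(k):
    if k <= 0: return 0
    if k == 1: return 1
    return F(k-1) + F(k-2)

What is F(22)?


Computing F(22) bottom-up:
F(0) = 0
F(1) = 1
F(2) = F(1) + F(0) = 1 + 0 = 1
F(3) = F(2) + F(1) = 1 + 1 = 2
F(4) = F(3) + F(2) = 2 + 1 = 3
F(5) = F(4) + F(3) = 3 + 2 = 5
F(6) = F(5) + F(4) = 5 + 3 = 8
F(7) = F(6) + F(5) = 8 + 5 = 13
F(8) = F(7) + F(6) = 13 + 8 = 21
F(9) = F(8) + F(7) = 21 + 13 = 34
F(10) = F(9) + F(8) = 34 + 21 = 55
F(11) = F(10) + F(9) = 55 + 34 = 89
F(12) = F(11) + F(10) = 89 + 55 = 144
F(13) = F(12) + F(11) = 144 + 89 = 233
F(14) = F(13) + F(12) = 233 + 144 = 377
F(15) = F(14) + F(13) = 377 + 233 = 610
F(16) = F(15) + F(14) = 610 + 377 = 987
F(17) = F(16) + F(15) = 987 + 610 = 1597
F(18) = F(17) + F(16) = 1597 + 987 = 2584
F(19) = F(18) + F(17) = 2584 + 1597 = 4181
F(20) = F(19) + F(18) = 4181 + 2584 = 6765
F(21) = F(20) + F(19) = 6765 + 4181 = 10946
F(22) = F(21) + F(20) = 10946 + 6765 = 17711

17711


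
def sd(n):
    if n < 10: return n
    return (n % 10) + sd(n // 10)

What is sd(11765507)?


sd(11765507) = 7 + sd(1176550)
sd(1176550) = 0 + sd(117655)
sd(117655) = 5 + sd(11765)
sd(11765) = 5 + sd(1176)
sd(1176) = 6 + sd(117)
sd(117) = 7 + sd(11)
sd(11) = 1 + sd(1)
sd(1) = 1  (base case)
Total: 7 + 0 + 5 + 5 + 6 + 7 + 1 + 1 = 32

32


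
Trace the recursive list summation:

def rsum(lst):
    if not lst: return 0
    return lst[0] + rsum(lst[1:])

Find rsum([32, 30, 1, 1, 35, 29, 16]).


rsum([32, 30, 1, 1, 35, 29, 16]) = 32 + rsum([30, 1, 1, 35, 29, 16])
rsum([30, 1, 1, 35, 29, 16]) = 30 + rsum([1, 1, 35, 29, 16])
rsum([1, 1, 35, 29, 16]) = 1 + rsum([1, 35, 29, 16])
rsum([1, 35, 29, 16]) = 1 + rsum([35, 29, 16])
rsum([35, 29, 16]) = 35 + rsum([29, 16])
rsum([29, 16]) = 29 + rsum([16])
rsum([16]) = 16 + rsum([])
rsum([]) = 0  (base case)
Total: 32 + 30 + 1 + 1 + 35 + 29 + 16 + 0 = 144

144


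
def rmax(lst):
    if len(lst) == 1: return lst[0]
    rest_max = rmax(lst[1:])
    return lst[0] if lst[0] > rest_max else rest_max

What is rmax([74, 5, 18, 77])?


rmax([74, 5, 18, 77]): compare 74 with rmax([5, 18, 77])
rmax([5, 18, 77]): compare 5 with rmax([18, 77])
rmax([18, 77]): compare 18 with rmax([77])
rmax([77]) = 77  (base case)
Compare 18 with 77 -> 77
Compare 5 with 77 -> 77
Compare 74 with 77 -> 77

77


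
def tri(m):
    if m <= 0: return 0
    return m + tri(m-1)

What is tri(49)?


tri(49)
= 49 + 48 + 47 + 46 + 45 + 44 + 43 + 42 + 41 + 40 + 39 + 38 + 37 + 36 + 35 + 34 + 33 + 32 + 31 + 30 + 29 + 28 + 27 + 26 + 25 + 24 + 23 + 22 + 21 + 20 + 19 + 18 + 17 + 16 + 15 + 14 + 13 + 12 + 11 + 10 + 9 + 8 + 7 + 6 + 5 + 4 + 3 + 2 + 1 + tri(0)
= 49 + 48 + 47 + 46 + 45 + 44 + 43 + 42 + 41 + 40 + 39 + 38 + 37 + 36 + 35 + 34 + 33 + 32 + 31 + 30 + 29 + 28 + 27 + 26 + 25 + 24 + 23 + 22 + 21 + 20 + 19 + 18 + 17 + 16 + 15 + 14 + 13 + 12 + 11 + 10 + 9 + 8 + 7 + 6 + 5 + 4 + 3 + 2 + 1 + 0
= 1225

1225


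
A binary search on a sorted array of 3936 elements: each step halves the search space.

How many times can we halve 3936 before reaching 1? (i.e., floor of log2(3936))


3936 / 2 = 1968
1968 / 2 = 984
984 / 2 = 492
492 / 2 = 246
246 / 2 = 123
123 / 2 = 61
61 / 2 = 30
30 / 2 = 15
15 / 2 = 7
7 / 2 = 3
3 / 2 = 1
Reached 1 after 11 halvings

11


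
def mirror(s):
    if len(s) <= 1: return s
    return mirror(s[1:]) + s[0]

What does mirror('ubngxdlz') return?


mirror('ubngxdlz') = mirror('bngxdlz') + 'u'
mirror('bngxdlz') = mirror('ngxdlz') + 'b'
mirror('ngxdlz') = mirror('gxdlz') + 'n'
mirror('gxdlz') = mirror('xdlz') + 'g'
mirror('xdlz') = mirror('dlz') + 'x'
mirror('dlz') = mirror('lz') + 'd'
mirror('lz') = mirror('z') + 'l'
mirror('z') = 'z'  (base case)
Concatenating: 'z' + 'l' + 'd' + 'x' + 'g' + 'n' + 'b' + 'u' = 'zldxgnbu'

zldxgnbu


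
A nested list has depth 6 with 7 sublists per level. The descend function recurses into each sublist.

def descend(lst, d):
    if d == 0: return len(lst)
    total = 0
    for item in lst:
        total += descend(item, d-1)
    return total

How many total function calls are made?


At depth 0 (root): 1 call
At depth 1: each of 1 parents calls descend on 7 children = 7 calls
At depth 2: each of 7 parents calls descend on 7 children = 49 calls
At depth 3: each of 49 parents calls descend on 7 children = 343 calls
At depth 4: each of 343 parents calls descend on 7 children = 2401 calls
At depth 5: each of 2401 parents calls descend on 7 children = 16807 calls
At depth 6: each of 16807 parents calls descend on 7 children = 117649 calls
Total: 1 + 7 + 49 + 343 + 2401 + 16807 + 117649 = 137257

137257
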